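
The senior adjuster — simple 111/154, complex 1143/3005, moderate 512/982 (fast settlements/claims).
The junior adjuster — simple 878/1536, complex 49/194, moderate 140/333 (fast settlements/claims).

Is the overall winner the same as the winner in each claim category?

Simple: the senior adjuster 111/154 = 72.1%, the junior adjuster 878/1536 = 57.2% → the senior adjuster
Complex: the senior adjuster 1143/3005 = 38.0%, the junior adjuster 49/194 = 25.3% → the senior adjuster
Moderate: the senior adjuster 512/982 = 52.1%, the junior adjuster 140/333 = 42.0% → the senior adjuster
Overall: the senior adjuster 1766/4141 = 42.6%, the junior adjuster 1067/2063 = 51.7% → the junior adjuster
The senior adjuster wins each claim group but the junior adjuster wins overall — the comparison reverses. The senior adjuster's claims skew toward complex, which has a lower base rate.

No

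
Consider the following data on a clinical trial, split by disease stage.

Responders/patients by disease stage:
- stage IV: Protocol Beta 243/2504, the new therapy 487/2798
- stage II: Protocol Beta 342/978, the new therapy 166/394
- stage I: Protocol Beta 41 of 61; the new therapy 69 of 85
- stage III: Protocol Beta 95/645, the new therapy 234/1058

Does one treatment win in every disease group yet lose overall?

No

Stage IV: Protocol Beta 243/2504 = 9.7%, the new therapy 487/2798 = 17.4% → the new therapy
Stage II: Protocol Beta 342/978 = 35.0%, the new therapy 166/394 = 42.1% → the new therapy
Stage I: Protocol Beta 41/61 = 67.2%, the new therapy 69/85 = 81.2% → the new therapy
Stage III: Protocol Beta 95/645 = 14.7%, the new therapy 234/1058 = 22.1% → the new therapy
Overall: Protocol Beta 721/4188 = 17.2%, the new therapy 956/4335 = 22.1% → the new therapy
The new therapy wins overall and in every disease group — no reversal.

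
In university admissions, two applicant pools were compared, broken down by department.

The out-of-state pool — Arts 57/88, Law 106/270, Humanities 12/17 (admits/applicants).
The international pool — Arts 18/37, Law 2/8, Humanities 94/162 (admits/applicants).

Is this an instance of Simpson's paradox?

Arts: the out-of-state pool 57/88 = 64.8%, the international pool 18/37 = 48.6% → the out-of-state pool
Law: the out-of-state pool 106/270 = 39.3%, the international pool 2/8 = 25.0% → the out-of-state pool
Humanities: the out-of-state pool 12/17 = 70.6%, the international pool 94/162 = 58.0% → the out-of-state pool
Overall: the out-of-state pool 175/375 = 46.7%, the international pool 114/207 = 55.1% → the international pool
The out-of-state pool wins each department group but the international pool wins overall — the comparison reverses. The out-of-state pool's applicants skew toward Law, which has a lower base rate.

Yes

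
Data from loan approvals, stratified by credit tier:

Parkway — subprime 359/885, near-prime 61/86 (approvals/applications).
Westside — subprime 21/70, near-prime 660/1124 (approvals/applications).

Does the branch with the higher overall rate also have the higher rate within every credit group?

No

Subprime: Parkway 359/885 = 40.6%, Westside 21/70 = 30.0% → Parkway
Near-prime: Parkway 61/86 = 70.9%, Westside 660/1124 = 58.7% → Parkway
Overall: Parkway 420/971 = 43.3%, Westside 681/1194 = 57.0% → Westside
Parkway wins each credit group but Westside wins overall — the comparison reverses. Parkway's applications skew toward subprime, which has a lower base rate.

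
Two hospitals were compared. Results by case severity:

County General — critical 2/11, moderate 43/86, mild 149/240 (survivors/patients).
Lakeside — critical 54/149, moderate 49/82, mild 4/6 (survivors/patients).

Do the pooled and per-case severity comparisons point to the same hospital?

Critical: County General 2/11 = 18.2%, Lakeside 54/149 = 36.2% → Lakeside
Moderate: County General 43/86 = 50.0%, Lakeside 49/82 = 59.8% → Lakeside
Mild: County General 149/240 = 62.1%, Lakeside 4/6 = 66.7% → Lakeside
Overall: County General 194/337 = 57.6%, Lakeside 107/237 = 45.1% → County General
Lakeside wins each case group but County General wins overall — the comparison reverses. Lakeside's patients skew toward critical, which has a lower base rate.

No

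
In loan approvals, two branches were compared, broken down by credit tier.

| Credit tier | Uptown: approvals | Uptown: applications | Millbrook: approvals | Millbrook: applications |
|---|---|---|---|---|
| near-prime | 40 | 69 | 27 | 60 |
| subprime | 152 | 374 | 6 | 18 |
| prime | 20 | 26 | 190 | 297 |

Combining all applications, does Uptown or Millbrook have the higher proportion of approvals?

Millbrook

Near-prime: Uptown 40/69 = 58.0%, Millbrook 27/60 = 45.0% → Uptown
Subprime: Uptown 152/374 = 40.6%, Millbrook 6/18 = 33.3% → Uptown
Prime: Uptown 20/26 = 76.9%, Millbrook 190/297 = 64.0% → Uptown
Overall: Uptown 212/469 = 45.2%, Millbrook 223/375 = 59.5% → Millbrook
(Uptown wins every credit group but Millbrook wins overall — Uptown's applications skew toward the low-rate subprime group.)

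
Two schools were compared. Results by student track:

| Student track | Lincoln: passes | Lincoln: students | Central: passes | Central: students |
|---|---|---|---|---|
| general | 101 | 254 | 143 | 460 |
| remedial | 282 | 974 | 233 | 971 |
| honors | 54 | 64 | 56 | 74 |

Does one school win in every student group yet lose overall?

No

General: Lincoln 101/254 = 39.8%, Central 143/460 = 31.1% → Lincoln
Remedial: Lincoln 282/974 = 29.0%, Central 233/971 = 24.0% → Lincoln
Honors: Lincoln 54/64 = 84.4%, Central 56/74 = 75.7% → Lincoln
Overall: Lincoln 437/1292 = 33.8%, Central 432/1505 = 28.7% → Lincoln
Lincoln wins overall and in every student group — no reversal.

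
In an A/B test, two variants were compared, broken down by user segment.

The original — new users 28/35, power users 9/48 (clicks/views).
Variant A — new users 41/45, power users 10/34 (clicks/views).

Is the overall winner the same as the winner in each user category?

New users: the original 28/35 = 80.0%, Variant A 41/45 = 91.1% → Variant A
Power users: the original 9/48 = 18.8%, Variant A 10/34 = 29.4% → Variant A
Overall: the original 37/83 = 44.6%, Variant A 51/79 = 64.6% → Variant A
Variant A wins overall and in every user group — no reversal.

Yes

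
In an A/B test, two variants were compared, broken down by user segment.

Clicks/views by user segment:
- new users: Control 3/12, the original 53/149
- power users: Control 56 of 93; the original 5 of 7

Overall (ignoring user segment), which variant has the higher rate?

New users: Control 3/12 = 25.0%, the original 53/149 = 35.6% → the original
Power users: Control 56/93 = 60.2%, the original 5/7 = 71.4% → the original
Overall: Control 59/105 = 56.2%, the original 58/156 = 37.2% → Control
(The original wins every user group but Control wins overall — the original's views skew toward the low-rate new users group.)

Control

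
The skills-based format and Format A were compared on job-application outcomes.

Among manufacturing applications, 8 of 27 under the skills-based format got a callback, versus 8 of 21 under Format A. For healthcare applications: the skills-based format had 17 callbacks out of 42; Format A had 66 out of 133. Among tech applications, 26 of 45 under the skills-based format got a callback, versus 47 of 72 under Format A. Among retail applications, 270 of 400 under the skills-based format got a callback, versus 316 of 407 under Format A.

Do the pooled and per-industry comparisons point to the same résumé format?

Yes

Manufacturing: the skills-based format 8/27 = 29.6%, Format A 8/21 = 38.1% → Format A
Healthcare: the skills-based format 17/42 = 40.5%, Format A 66/133 = 49.6% → Format A
Tech: the skills-based format 26/45 = 57.8%, Format A 47/72 = 65.3% → Format A
Retail: the skills-based format 270/400 = 67.5%, Format A 316/407 = 77.6% → Format A
Overall: the skills-based format 321/514 = 62.5%, Format A 437/633 = 69.0% → Format A
Format A wins overall and in every industry group — no reversal.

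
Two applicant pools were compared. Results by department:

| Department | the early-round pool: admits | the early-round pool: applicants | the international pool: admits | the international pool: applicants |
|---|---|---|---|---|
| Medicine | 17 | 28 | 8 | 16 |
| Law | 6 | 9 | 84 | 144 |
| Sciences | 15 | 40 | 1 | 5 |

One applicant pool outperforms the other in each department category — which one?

the early-round pool

Medicine: the early-round pool 17/28 = 60.7%, the international pool 8/16 = 50.0% → the early-round pool
Law: the early-round pool 6/9 = 66.7%, the international pool 84/144 = 58.3% → the early-round pool
Sciences: the early-round pool 15/40 = 37.5%, the international pool 1/5 = 20.0% → the early-round pool
The early-round pool has the higher rate in all 3 groups.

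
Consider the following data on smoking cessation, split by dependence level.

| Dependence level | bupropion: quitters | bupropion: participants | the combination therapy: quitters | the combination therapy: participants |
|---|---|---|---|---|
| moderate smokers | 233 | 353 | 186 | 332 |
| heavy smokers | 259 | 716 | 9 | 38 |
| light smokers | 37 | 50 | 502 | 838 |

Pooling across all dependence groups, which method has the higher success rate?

Moderate smokers: bupropion 233/353 = 66.0%, the combination therapy 186/332 = 56.0% → bupropion
Heavy smokers: bupropion 259/716 = 36.2%, the combination therapy 9/38 = 23.7% → bupropion
Light smokers: bupropion 37/50 = 74.0%, the combination therapy 502/838 = 59.9% → bupropion
Overall: bupropion 529/1119 = 47.3%, the combination therapy 697/1208 = 57.7% → the combination therapy
(Bupropion wins every dependence group but the combination therapy wins overall — bupropion's participants skew toward the low-rate heavy smokers group.)

the combination therapy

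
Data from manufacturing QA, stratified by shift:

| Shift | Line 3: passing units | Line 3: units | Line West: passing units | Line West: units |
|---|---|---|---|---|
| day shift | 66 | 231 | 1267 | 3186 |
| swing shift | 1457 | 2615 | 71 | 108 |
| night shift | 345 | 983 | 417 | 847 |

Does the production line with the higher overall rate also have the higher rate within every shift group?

Day shift: Line 3 66/231 = 28.6%, Line West 1267/3186 = 39.8% → Line West
Swing shift: Line 3 1457/2615 = 55.7%, Line West 71/108 = 65.7% → Line West
Night shift: Line 3 345/983 = 35.1%, Line West 417/847 = 49.2% → Line West
Overall: Line 3 1868/3829 = 48.8%, Line West 1755/4141 = 42.4% → Line 3
Line West wins each shift group but Line 3 wins overall — the comparison reverses. Line West's units skew toward day shift, which has a lower base rate.

No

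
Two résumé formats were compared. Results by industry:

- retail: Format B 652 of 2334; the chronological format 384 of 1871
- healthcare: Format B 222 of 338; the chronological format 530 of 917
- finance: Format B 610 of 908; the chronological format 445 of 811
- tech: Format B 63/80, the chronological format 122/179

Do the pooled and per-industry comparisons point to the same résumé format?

Yes

Retail: Format B 652/2334 = 27.9%, the chronological format 384/1871 = 20.5% → Format B
Healthcare: Format B 222/338 = 65.7%, the chronological format 530/917 = 57.8% → Format B
Finance: Format B 610/908 = 67.2%, the chronological format 445/811 = 54.9% → Format B
Tech: Format B 63/80 = 78.8%, the chronological format 122/179 = 68.2% → Format B
Overall: Format B 1547/3660 = 42.3%, the chronological format 1481/3778 = 39.2% → Format B
Format B wins overall and in every industry group — no reversal.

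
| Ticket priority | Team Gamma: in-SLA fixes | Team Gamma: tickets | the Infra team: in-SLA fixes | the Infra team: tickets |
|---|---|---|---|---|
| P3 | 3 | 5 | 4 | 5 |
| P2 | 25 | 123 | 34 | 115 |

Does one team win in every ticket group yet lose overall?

P3: Team Gamma 3/5 = 60.0%, the Infra team 4/5 = 80.0% → the Infra team
P2: Team Gamma 25/123 = 20.3%, the Infra team 34/115 = 29.6% → the Infra team
Overall: Team Gamma 28/128 = 21.9%, the Infra team 38/120 = 31.7% → the Infra team
The Infra team wins overall and in every ticket group — no reversal.

No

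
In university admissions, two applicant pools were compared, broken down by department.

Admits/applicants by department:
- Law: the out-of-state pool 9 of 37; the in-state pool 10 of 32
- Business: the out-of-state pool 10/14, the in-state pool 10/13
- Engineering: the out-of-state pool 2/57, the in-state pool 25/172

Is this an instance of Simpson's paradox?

Law: the out-of-state pool 9/37 = 24.3%, the in-state pool 10/32 = 31.2% → the in-state pool
Business: the out-of-state pool 10/14 = 71.4%, the in-state pool 10/13 = 76.9% → the in-state pool
Engineering: the out-of-state pool 2/57 = 3.5%, the in-state pool 25/172 = 14.5% → the in-state pool
Overall: the out-of-state pool 21/108 = 19.4%, the in-state pool 45/217 = 20.7% → the in-state pool
The in-state pool wins overall and in every department group — no reversal.

No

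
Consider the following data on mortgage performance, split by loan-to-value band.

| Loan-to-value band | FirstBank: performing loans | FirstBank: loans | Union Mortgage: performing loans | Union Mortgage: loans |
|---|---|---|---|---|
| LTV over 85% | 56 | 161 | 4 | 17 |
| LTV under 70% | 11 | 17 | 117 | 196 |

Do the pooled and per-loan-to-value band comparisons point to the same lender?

No

LTV over 85%: FirstBank 56/161 = 34.8%, Union Mortgage 4/17 = 23.5% → FirstBank
LTV under 70%: FirstBank 11/17 = 64.7%, Union Mortgage 117/196 = 59.7% → FirstBank
Overall: FirstBank 67/178 = 37.6%, Union Mortgage 121/213 = 56.8% → Union Mortgage
FirstBank wins each loan-to-value group but Union Mortgage wins overall — the comparison reverses. FirstBank's loans skew toward LTV over 85%, which has a lower base rate.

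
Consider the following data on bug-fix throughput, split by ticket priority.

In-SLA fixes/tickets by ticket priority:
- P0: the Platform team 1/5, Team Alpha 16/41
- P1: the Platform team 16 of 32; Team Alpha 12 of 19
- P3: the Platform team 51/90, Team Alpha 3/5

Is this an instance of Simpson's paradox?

Yes

P0: the Platform team 1/5 = 20.0%, Team Alpha 16/41 = 39.0% → Team Alpha
P1: the Platform team 16/32 = 50.0%, Team Alpha 12/19 = 63.2% → Team Alpha
P3: the Platform team 51/90 = 56.7%, Team Alpha 3/5 = 60.0% → Team Alpha
Overall: the Platform team 68/127 = 53.5%, Team Alpha 31/65 = 47.7% → the Platform team
Team Alpha wins each ticket group but the Platform team wins overall — the comparison reverses. Team Alpha's tickets skew toward P0, which has a lower base rate.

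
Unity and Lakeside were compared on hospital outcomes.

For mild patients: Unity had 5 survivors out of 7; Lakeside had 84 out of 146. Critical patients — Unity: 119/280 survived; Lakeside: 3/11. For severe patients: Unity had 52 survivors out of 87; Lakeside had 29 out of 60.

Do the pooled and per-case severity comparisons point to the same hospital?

Mild: Unity 5/7 = 71.4%, Lakeside 84/146 = 57.5% → Unity
Critical: Unity 119/280 = 42.5%, Lakeside 3/11 = 27.3% → Unity
Severe: Unity 52/87 = 59.8%, Lakeside 29/60 = 48.3% → Unity
Overall: Unity 176/374 = 47.1%, Lakeside 116/217 = 53.5% → Lakeside
Unity wins each case group but Lakeside wins overall — the comparison reverses. Unity's patients skew toward critical, which has a lower base rate.

No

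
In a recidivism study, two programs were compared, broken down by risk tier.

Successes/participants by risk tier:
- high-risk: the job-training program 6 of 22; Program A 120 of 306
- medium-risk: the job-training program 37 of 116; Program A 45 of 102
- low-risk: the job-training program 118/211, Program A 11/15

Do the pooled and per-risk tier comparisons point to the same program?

No

High-risk: the job-training program 6/22 = 27.3%, Program A 120/306 = 39.2% → Program A
Medium-risk: the job-training program 37/116 = 31.9%, Program A 45/102 = 44.1% → Program A
Low-risk: the job-training program 118/211 = 55.9%, Program A 11/15 = 73.3% → Program A
Overall: the job-training program 161/349 = 46.1%, Program A 176/423 = 41.6% → the job-training program
Program A wins each risk group but the job-training program wins overall — the comparison reverses. Program A's participants skew toward high-risk, which has a lower base rate.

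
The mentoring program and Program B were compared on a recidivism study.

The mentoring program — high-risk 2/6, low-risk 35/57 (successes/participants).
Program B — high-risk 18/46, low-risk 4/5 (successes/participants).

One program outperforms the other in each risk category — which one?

High-risk: the mentoring program 2/6 = 33.3%, Program B 18/46 = 39.1% → Program B
Low-risk: the mentoring program 35/57 = 61.4%, Program B 4/5 = 80.0% → Program B
Program B has the higher rate in both groups.

Program B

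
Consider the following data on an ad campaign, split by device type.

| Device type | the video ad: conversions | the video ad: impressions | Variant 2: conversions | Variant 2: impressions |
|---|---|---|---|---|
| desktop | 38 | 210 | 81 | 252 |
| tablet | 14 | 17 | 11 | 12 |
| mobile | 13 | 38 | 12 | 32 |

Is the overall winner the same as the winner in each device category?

Desktop: the video ad 38/210 = 18.1%, Variant 2 81/252 = 32.1% → Variant 2
Tablet: the video ad 14/17 = 82.4%, Variant 2 11/12 = 91.7% → Variant 2
Mobile: the video ad 13/38 = 34.2%, Variant 2 12/32 = 37.5% → Variant 2
Overall: the video ad 65/265 = 24.5%, Variant 2 104/296 = 35.1% → Variant 2
Variant 2 wins overall and in every device group — no reversal.

Yes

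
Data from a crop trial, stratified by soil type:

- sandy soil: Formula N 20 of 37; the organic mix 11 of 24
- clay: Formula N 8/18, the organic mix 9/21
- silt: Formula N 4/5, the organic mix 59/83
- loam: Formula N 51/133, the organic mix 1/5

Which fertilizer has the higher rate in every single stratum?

Formula N

Sandy soil: Formula N 20/37 = 54.1%, the organic mix 11/24 = 45.8% → Formula N
Clay: Formula N 8/18 = 44.4%, the organic mix 9/21 = 42.9% → Formula N
Silt: Formula N 4/5 = 80.0%, the organic mix 59/83 = 71.1% → Formula N
Loam: Formula N 51/133 = 38.3%, the organic mix 1/5 = 20.0% → Formula N
Formula N has the higher rate in all 4 groups.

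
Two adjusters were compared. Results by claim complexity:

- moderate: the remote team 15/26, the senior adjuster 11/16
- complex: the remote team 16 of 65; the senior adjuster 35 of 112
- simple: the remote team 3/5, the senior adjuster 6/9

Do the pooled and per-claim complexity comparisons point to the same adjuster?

Moderate: the remote team 15/26 = 57.7%, the senior adjuster 11/16 = 68.8% → the senior adjuster
Complex: the remote team 16/65 = 24.6%, the senior adjuster 35/112 = 31.2% → the senior adjuster
Simple: the remote team 3/5 = 60.0%, the senior adjuster 6/9 = 66.7% → the senior adjuster
Overall: the remote team 34/96 = 35.4%, the senior adjuster 52/137 = 38.0% → the senior adjuster
The senior adjuster wins overall and in every claim group — no reversal.

Yes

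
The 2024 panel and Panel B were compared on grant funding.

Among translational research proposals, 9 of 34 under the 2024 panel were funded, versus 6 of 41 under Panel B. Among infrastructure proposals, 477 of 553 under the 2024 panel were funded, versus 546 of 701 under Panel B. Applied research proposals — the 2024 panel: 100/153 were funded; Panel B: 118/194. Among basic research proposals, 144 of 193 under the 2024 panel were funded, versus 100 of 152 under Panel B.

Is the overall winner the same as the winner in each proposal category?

Yes

Translational research: the 2024 panel 9/34 = 26.5%, Panel B 6/41 = 14.6% → the 2024 panel
Infrastructure: the 2024 panel 477/553 = 86.3%, Panel B 546/701 = 77.9% → the 2024 panel
Applied research: the 2024 panel 100/153 = 65.4%, Panel B 118/194 = 60.8% → the 2024 panel
Basic research: the 2024 panel 144/193 = 74.6%, Panel B 100/152 = 65.8% → the 2024 panel
Overall: the 2024 panel 730/933 = 78.2%, Panel B 770/1088 = 70.8% → the 2024 panel
The 2024 panel wins overall and in every proposal group — no reversal.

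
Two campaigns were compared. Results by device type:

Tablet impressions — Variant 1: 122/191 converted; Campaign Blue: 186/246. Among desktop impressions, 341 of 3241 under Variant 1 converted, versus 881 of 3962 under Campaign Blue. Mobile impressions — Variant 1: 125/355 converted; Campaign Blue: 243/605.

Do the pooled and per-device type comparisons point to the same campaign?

Tablet: Variant 1 122/191 = 63.9%, Campaign Blue 186/246 = 75.6% → Campaign Blue
Desktop: Variant 1 341/3241 = 10.5%, Campaign Blue 881/3962 = 22.2% → Campaign Blue
Mobile: Variant 1 125/355 = 35.2%, Campaign Blue 243/605 = 40.2% → Campaign Blue
Overall: Variant 1 588/3787 = 15.5%, Campaign Blue 1310/4813 = 27.2% → Campaign Blue
Campaign Blue wins overall and in every device group — no reversal.

Yes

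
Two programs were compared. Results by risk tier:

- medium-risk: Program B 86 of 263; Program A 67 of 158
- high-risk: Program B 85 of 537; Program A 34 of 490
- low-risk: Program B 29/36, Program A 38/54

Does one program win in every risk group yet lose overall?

Medium-risk: Program B 86/263 = 32.7%, Program A 67/158 = 42.4% → Program A
High-risk: Program B 85/537 = 15.8%, Program A 34/490 = 6.9% → Program B
Low-risk: Program B 29/36 = 80.6%, Program A 38/54 = 70.4% → Program B
Overall: Program B 200/836 = 23.9%, Program A 139/702 = 19.8% → Program B
Neither sweeps: Program B wins 2 of 3 groups, Program A wins 1. Program B wins overall but not every group — no Simpson reversal.

No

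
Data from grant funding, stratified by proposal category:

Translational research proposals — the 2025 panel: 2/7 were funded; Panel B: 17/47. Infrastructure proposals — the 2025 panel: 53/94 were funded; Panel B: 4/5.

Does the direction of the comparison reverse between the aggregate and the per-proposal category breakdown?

Yes

Translational research: the 2025 panel 2/7 = 28.6%, Panel B 17/47 = 36.2% → Panel B
Infrastructure: the 2025 panel 53/94 = 56.4%, Panel B 4/5 = 80.0% → Panel B
Overall: the 2025 panel 55/101 = 54.5%, Panel B 21/52 = 40.4% → the 2025 panel
Panel B wins each proposal group but the 2025 panel wins overall — the comparison reverses. Panel B's proposals skew toward translational research, which has a lower base rate.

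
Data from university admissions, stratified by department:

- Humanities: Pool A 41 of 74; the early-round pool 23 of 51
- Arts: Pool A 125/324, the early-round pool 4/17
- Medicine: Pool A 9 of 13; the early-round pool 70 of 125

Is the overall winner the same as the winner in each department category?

No

Humanities: Pool A 41/74 = 55.4%, the early-round pool 23/51 = 45.1% → Pool A
Arts: Pool A 125/324 = 38.6%, the early-round pool 4/17 = 23.5% → Pool A
Medicine: Pool A 9/13 = 69.2%, the early-round pool 70/125 = 56.0% → Pool A
Overall: Pool A 175/411 = 42.6%, the early-round pool 97/193 = 50.3% → the early-round pool
Pool A wins each department group but the early-round pool wins overall — the comparison reverses. Pool A's applicants skew toward Arts, which has a lower base rate.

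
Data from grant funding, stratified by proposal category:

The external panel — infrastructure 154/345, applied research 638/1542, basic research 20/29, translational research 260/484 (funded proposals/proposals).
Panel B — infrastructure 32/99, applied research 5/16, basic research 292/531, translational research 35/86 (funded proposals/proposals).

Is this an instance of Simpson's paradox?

Infrastructure: the external panel 154/345 = 44.6%, Panel B 32/99 = 32.3% → the external panel
Applied research: the external panel 638/1542 = 41.4%, Panel B 5/16 = 31.2% → the external panel
Basic research: the external panel 20/29 = 69.0%, Panel B 292/531 = 55.0% → the external panel
Translational research: the external panel 260/484 = 53.7%, Panel B 35/86 = 40.7% → the external panel
Overall: the external panel 1072/2400 = 44.7%, Panel B 364/732 = 49.7% → Panel B
The external panel wins each proposal group but Panel B wins overall — the comparison reverses. The external panel's proposals skew toward applied research, which has a lower base rate.

Yes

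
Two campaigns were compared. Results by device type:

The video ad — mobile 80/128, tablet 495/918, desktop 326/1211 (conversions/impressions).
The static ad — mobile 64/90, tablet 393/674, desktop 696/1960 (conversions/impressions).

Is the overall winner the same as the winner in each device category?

Yes

Mobile: the video ad 80/128 = 62.5%, the static ad 64/90 = 71.1% → the static ad
Tablet: the video ad 495/918 = 53.9%, the static ad 393/674 = 58.3% → the static ad
Desktop: the video ad 326/1211 = 26.9%, the static ad 696/1960 = 35.5% → the static ad
Overall: the video ad 901/2257 = 39.9%, the static ad 1153/2724 = 42.3% → the static ad
The static ad wins overall and in every device group — no reversal.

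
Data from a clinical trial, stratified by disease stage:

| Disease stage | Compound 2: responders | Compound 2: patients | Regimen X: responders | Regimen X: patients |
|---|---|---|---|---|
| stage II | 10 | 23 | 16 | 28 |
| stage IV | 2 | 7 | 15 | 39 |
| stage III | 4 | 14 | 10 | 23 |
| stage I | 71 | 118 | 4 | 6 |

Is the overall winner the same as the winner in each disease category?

Stage II: Compound 2 10/23 = 43.5%, Regimen X 16/28 = 57.1% → Regimen X
Stage IV: Compound 2 2/7 = 28.6%, Regimen X 15/39 = 38.5% → Regimen X
Stage III: Compound 2 4/14 = 28.6%, Regimen X 10/23 = 43.5% → Regimen X
Stage I: Compound 2 71/118 = 60.2%, Regimen X 4/6 = 66.7% → Regimen X
Overall: Compound 2 87/162 = 53.7%, Regimen X 45/96 = 46.9% → Compound 2
Regimen X wins each disease group but Compound 2 wins overall — the comparison reverses. Regimen X's patients skew toward stage IV, which has a lower base rate.

No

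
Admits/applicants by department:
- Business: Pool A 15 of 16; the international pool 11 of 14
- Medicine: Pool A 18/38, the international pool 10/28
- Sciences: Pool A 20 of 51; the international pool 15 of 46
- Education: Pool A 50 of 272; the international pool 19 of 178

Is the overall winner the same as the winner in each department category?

Yes

Business: Pool A 15/16 = 93.8%, the international pool 11/14 = 78.6% → Pool A
Medicine: Pool A 18/38 = 47.4%, the international pool 10/28 = 35.7% → Pool A
Sciences: Pool A 20/51 = 39.2%, the international pool 15/46 = 32.6% → Pool A
Education: Pool A 50/272 = 18.4%, the international pool 19/178 = 10.7% → Pool A
Overall: Pool A 103/377 = 27.3%, the international pool 55/266 = 20.7% → Pool A
Pool A wins overall and in every department group — no reversal.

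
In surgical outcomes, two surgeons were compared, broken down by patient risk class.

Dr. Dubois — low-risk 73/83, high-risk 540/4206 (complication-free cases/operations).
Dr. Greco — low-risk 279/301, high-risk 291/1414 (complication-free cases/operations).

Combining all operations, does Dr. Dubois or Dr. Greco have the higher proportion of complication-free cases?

Dr. Greco

Low-risk: Dr. Dubois 73/83 = 88.0%, Dr. Greco 279/301 = 92.7% → Dr. Greco
High-risk: Dr. Dubois 540/4206 = 12.8%, Dr. Greco 291/1414 = 20.6% → Dr. Greco
Overall: Dr. Dubois 613/4289 = 14.3%, Dr. Greco 570/1715 = 33.2% → Dr. Greco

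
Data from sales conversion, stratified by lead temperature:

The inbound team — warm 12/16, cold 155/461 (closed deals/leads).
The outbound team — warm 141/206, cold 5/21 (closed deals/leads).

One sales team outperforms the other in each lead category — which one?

the inbound team

Warm: the inbound team 12/16 = 75.0%, the outbound team 141/206 = 68.4% → the inbound team
Cold: the inbound team 155/461 = 33.6%, the outbound team 5/21 = 23.8% → the inbound team
The inbound team has the higher rate in both groups.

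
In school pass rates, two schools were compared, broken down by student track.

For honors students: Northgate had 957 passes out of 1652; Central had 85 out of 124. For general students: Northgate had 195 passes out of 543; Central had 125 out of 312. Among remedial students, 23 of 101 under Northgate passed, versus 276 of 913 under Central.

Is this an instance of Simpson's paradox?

Yes

Honors: Northgate 957/1652 = 57.9%, Central 85/124 = 68.5% → Central
General: Northgate 195/543 = 35.9%, Central 125/312 = 40.1% → Central
Remedial: Northgate 23/101 = 22.8%, Central 276/913 = 30.2% → Central
Overall: Northgate 1175/2296 = 51.2%, Central 486/1349 = 36.0% → Northgate
Central wins each student group but Northgate wins overall — the comparison reverses. Central's students skew toward remedial, which has a lower base rate.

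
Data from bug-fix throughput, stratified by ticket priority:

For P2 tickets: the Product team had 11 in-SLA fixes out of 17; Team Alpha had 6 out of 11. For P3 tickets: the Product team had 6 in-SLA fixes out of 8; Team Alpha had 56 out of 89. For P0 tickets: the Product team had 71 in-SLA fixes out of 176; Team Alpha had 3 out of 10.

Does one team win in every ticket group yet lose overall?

Yes

P2: the Product team 11/17 = 64.7%, Team Alpha 6/11 = 54.5% → the Product team
P3: the Product team 6/8 = 75.0%, Team Alpha 56/89 = 62.9% → the Product team
P0: the Product team 71/176 = 40.3%, Team Alpha 3/10 = 30.0% → the Product team
Overall: the Product team 88/201 = 43.8%, Team Alpha 65/110 = 59.1% → Team Alpha
The Product team wins each ticket group but Team Alpha wins overall — the comparison reverses. The Product team's tickets skew toward P0, which has a lower base rate.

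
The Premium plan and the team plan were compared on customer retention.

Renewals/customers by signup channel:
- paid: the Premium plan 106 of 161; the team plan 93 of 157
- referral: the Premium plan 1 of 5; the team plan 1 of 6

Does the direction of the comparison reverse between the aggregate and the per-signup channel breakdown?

No

Paid: the Premium plan 106/161 = 65.8%, the team plan 93/157 = 59.2% → the Premium plan
Referral: the Premium plan 1/5 = 20.0%, the team plan 1/6 = 16.7% → the Premium plan
Overall: the Premium plan 107/166 = 64.5%, the team plan 94/163 = 57.7% → the Premium plan
The Premium plan wins overall and in every signup group — no reversal.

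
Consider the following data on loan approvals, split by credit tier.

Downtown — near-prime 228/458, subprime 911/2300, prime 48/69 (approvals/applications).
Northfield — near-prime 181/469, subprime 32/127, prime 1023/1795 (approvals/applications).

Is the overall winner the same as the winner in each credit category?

No

Near-prime: Downtown 228/458 = 49.8%, Northfield 181/469 = 38.6% → Downtown
Subprime: Downtown 911/2300 = 39.6%, Northfield 32/127 = 25.2% → Downtown
Prime: Downtown 48/69 = 69.6%, Northfield 1023/1795 = 57.0% → Downtown
Overall: Downtown 1187/2827 = 42.0%, Northfield 1236/2391 = 51.7% → Northfield
Downtown wins each credit group but Northfield wins overall — the comparison reverses. Downtown's applications skew toward subprime, which has a lower base rate.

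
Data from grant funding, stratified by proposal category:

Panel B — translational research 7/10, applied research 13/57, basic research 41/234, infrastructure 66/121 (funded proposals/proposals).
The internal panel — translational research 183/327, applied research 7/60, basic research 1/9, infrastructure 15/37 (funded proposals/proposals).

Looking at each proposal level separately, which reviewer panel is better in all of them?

Translational research: Panel B 7/10 = 70.0%, the internal panel 183/327 = 56.0% → Panel B
Applied research: Panel B 13/57 = 22.8%, the internal panel 7/60 = 11.7% → Panel B
Basic research: Panel B 41/234 = 17.5%, the internal panel 1/9 = 11.1% → Panel B
Infrastructure: Panel B 66/121 = 54.5%, the internal panel 15/37 = 40.5% → Panel B
Panel B has the higher rate in all 4 groups.

Panel B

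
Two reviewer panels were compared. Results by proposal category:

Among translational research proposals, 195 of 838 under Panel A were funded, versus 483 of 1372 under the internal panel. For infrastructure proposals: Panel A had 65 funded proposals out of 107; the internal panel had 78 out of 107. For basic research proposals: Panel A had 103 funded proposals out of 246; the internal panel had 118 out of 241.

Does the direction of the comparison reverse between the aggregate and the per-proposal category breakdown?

No

Translational research: Panel A 195/838 = 23.3%, the internal panel 483/1372 = 35.2% → the internal panel
Infrastructure: Panel A 65/107 = 60.7%, the internal panel 78/107 = 72.9% → the internal panel
Basic research: Panel A 103/246 = 41.9%, the internal panel 118/241 = 49.0% → the internal panel
Overall: Panel A 363/1191 = 30.5%, the internal panel 679/1720 = 39.5% → the internal panel
The internal panel wins overall and in every proposal group — no reversal.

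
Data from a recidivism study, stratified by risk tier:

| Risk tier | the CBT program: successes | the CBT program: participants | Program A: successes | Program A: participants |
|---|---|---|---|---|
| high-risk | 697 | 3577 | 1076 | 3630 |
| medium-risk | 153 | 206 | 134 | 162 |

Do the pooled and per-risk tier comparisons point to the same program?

Yes

High-risk: the CBT program 697/3577 = 19.5%, Program A 1076/3630 = 29.6% → Program A
Medium-risk: the CBT program 153/206 = 74.3%, Program A 134/162 = 82.7% → Program A
Overall: the CBT program 850/3783 = 22.5%, Program A 1210/3792 = 31.9% → Program A
Program A wins overall and in every risk group — no reversal.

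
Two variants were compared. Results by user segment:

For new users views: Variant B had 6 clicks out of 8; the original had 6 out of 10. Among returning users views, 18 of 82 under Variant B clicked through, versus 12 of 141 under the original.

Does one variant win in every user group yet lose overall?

New users: Variant B 6/8 = 75.0%, the original 6/10 = 60.0% → Variant B
Returning users: Variant B 18/82 = 22.0%, the original 12/141 = 8.5% → Variant B
Overall: Variant B 24/90 = 26.7%, the original 18/151 = 11.9% → Variant B
Variant B wins overall and in every user group — no reversal.

No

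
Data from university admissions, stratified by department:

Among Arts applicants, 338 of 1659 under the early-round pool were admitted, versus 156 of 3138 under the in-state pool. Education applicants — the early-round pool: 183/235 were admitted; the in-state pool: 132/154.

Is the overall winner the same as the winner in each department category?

Arts: the early-round pool 338/1659 = 20.4%, the in-state pool 156/3138 = 5.0% → the early-round pool
Education: the early-round pool 183/235 = 77.9%, the in-state pool 132/154 = 85.7% → the in-state pool
Overall: the early-round pool 521/1894 = 27.5%, the in-state pool 288/3292 = 8.7% → the early-round pool
Neither sweeps: the early-round pool wins 1 of 2 groups, the in-state pool wins 1. The early-round pool wins overall but not every group — no Simpson reversal.

No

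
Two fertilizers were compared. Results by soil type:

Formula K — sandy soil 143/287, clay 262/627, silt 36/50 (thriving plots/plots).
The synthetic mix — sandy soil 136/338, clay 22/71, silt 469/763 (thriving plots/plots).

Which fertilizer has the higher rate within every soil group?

Formula K

Sandy soil: Formula K 143/287 = 49.8%, the synthetic mix 136/338 = 40.2% → Formula K
Clay: Formula K 262/627 = 41.8%, the synthetic mix 22/71 = 31.0% → Formula K
Silt: Formula K 36/50 = 72.0%, the synthetic mix 469/763 = 61.5% → Formula K
Formula K has the higher rate in all 3 groups.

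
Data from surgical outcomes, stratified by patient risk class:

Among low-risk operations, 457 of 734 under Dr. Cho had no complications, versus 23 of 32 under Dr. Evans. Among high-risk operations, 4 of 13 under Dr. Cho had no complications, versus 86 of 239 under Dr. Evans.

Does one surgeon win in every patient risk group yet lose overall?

Yes

Low-risk: Dr. Cho 457/734 = 62.3%, Dr. Evans 23/32 = 71.9% → Dr. Evans
High-risk: Dr. Cho 4/13 = 30.8%, Dr. Evans 86/239 = 36.0% → Dr. Evans
Overall: Dr. Cho 461/747 = 61.7%, Dr. Evans 109/271 = 40.2% → Dr. Cho
Dr. Evans wins each patient risk group but Dr. Cho wins overall — the comparison reverses. Dr. Evans's operations skew toward high-risk, which has a lower base rate.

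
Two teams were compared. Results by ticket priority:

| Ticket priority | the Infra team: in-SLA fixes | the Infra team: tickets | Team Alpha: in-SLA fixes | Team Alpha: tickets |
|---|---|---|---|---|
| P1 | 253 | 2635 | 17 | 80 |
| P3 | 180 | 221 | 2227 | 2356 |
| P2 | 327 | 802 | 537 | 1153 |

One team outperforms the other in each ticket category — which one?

Team Alpha

P1: the Infra team 253/2635 = 9.6%, Team Alpha 17/80 = 21.2% → Team Alpha
P3: the Infra team 180/221 = 81.4%, Team Alpha 2227/2356 = 94.5% → Team Alpha
P2: the Infra team 327/802 = 40.8%, Team Alpha 537/1153 = 46.6% → Team Alpha
Team Alpha has the higher rate in all 3 groups.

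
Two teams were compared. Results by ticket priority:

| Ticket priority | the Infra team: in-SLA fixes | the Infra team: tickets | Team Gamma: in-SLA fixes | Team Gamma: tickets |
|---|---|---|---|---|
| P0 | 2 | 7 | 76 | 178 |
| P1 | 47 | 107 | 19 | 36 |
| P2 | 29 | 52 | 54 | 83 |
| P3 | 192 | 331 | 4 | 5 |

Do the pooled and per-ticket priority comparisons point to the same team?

No

P0: the Infra team 2/7 = 28.6%, Team Gamma 76/178 = 42.7% → Team Gamma
P1: the Infra team 47/107 = 43.9%, Team Gamma 19/36 = 52.8% → Team Gamma
P2: the Infra team 29/52 = 55.8%, Team Gamma 54/83 = 65.1% → Team Gamma
P3: the Infra team 192/331 = 58.0%, Team Gamma 4/5 = 80.0% → Team Gamma
Overall: the Infra team 270/497 = 54.3%, Team Gamma 153/302 = 50.7% → the Infra team
Team Gamma wins each ticket group but the Infra team wins overall — the comparison reverses. Team Gamma's tickets skew toward P0, which has a lower base rate.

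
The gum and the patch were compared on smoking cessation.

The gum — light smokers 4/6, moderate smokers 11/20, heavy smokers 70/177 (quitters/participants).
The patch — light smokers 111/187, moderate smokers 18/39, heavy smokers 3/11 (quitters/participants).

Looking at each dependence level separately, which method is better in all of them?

Light smokers: the gum 4/6 = 66.7%, the patch 111/187 = 59.4% → the gum
Moderate smokers: the gum 11/20 = 55.0%, the patch 18/39 = 46.2% → the gum
Heavy smokers: the gum 70/177 = 39.5%, the patch 3/11 = 27.3% → the gum
The gum has the higher rate in all 3 groups.

the gum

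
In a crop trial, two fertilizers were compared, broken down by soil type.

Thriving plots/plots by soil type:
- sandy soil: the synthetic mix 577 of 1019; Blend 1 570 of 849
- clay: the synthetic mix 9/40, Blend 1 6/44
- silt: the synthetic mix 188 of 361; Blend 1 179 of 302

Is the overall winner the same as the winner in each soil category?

Sandy soil: the synthetic mix 577/1019 = 56.6%, Blend 1 570/849 = 67.1% → Blend 1
Clay: the synthetic mix 9/40 = 22.5%, Blend 1 6/44 = 13.6% → the synthetic mix
Silt: the synthetic mix 188/361 = 52.1%, Blend 1 179/302 = 59.3% → Blend 1
Overall: the synthetic mix 774/1420 = 54.5%, Blend 1 755/1195 = 63.2% → Blend 1
Neither sweeps: the synthetic mix wins 1 of 3 groups, Blend 1 wins 2. Blend 1 wins overall but not every group — no Simpson reversal.

No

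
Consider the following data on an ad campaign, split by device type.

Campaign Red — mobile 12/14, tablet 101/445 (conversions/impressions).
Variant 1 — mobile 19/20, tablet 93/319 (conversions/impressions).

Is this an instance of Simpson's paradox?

Mobile: Campaign Red 12/14 = 85.7%, Variant 1 19/20 = 95.0% → Variant 1
Tablet: Campaign Red 101/445 = 22.7%, Variant 1 93/319 = 29.2% → Variant 1
Overall: Campaign Red 113/459 = 24.6%, Variant 1 112/339 = 33.0% → Variant 1
Variant 1 wins overall and in every device group — no reversal.

No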